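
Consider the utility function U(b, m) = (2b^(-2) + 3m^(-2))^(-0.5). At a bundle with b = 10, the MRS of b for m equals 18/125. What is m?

m = 6

For CES with ρ = -2, MRS = (2/3)·(m/b)^3.
Setting (2/3)·(m/10)^3 = 18/125 gives (m/10)^3 = 27/125, so m/10 = 0.6 and m = 6.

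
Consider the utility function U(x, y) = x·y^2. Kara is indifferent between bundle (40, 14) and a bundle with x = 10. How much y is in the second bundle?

y = 28

U(40, 14) = 7840.
Set U(10, y) = 7840 and solve.
With x = 10: y^2 = 7840/10 = 784; taking the square root, y = 28.
Check: U(10, 28) = 7840.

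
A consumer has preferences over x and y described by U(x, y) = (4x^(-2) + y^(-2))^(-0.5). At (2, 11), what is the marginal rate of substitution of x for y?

MRS = 665.5

For CES with ρ = -2, MRS = (4/1)·(y/x)^3.
At (2, 11): MRS = 665.5.
The indifference curve has slope −665.5 at this bundle.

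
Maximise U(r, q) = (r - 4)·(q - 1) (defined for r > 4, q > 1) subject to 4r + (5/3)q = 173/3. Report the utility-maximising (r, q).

r* = 9, q* = 13

MU_r = (q−1), MU_q = (r−4).
MRS = (q−1)/(r−4).
Tangency: set MRS = p_r/p_q = 4/(5/3) = 2.4.
So (q − 1)/(r − 4) = 2.4, i.e. (q − 1) = 2.4·(r − 4).
Rewrite the budget in excess-of-subsistence terms: 4·(r − 4) + (5/3)·(q − 1) = 173/3 − 4·4 − (5/3)·1 = 40.
Substituting, 8·(r − 4) = 40, so r − 4 = 5 and r* = 9.
Then q − 1 = 2.4·5 = 12, so q* = 13.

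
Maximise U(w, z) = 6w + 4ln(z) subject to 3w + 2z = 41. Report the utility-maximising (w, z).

MU_w = 6, MU_z = 4/z.
MRS = 6 ÷ (4/z).
Tangency: set MRS = p_w/p_z = 3/2 = 1.5.
MRS depends only on z: 1.5·z = 1.5 ⇒ z* = 1.5/1.5 = 1.
From the budget, 3·w = 41 − 2·1 = 39, so w* = 13.

w* = 13, z* = 1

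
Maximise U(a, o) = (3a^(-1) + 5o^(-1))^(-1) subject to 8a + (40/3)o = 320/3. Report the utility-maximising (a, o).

For CES with ρ = -1, MRS = (3/5)·(o/a)^2.
Tangency: set MRS = p_a/p_o = 8/(40/3) = 0.6.
So (o/a)^2 = 1; taking the square root, o/a = 1, i.e. o = a.
Substitute into the budget 8·a + (40/3)·o = 320/3: (64/3)·a = 320/3, so a* = 5 and o* = 5.

a* = 5, o* = 5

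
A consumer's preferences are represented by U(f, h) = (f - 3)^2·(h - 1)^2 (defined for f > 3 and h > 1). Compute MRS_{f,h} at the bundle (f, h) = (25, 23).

MU_f = 2·(f−3)·(h−1)^2, MU_h = 2·(f−3)^2·(h−1).
MRS = (h−1)/(f−3).
At (25, 23): MRS = 1.
That is, one extra unit of f is worth 1 units of h at the margin.

MRS = 1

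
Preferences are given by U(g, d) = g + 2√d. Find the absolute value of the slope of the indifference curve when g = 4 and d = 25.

MU_g = 1, MU_d = 2/(2√d).
MRS = 1 ÷ (2/(2√d)).
At (4, 25): MRS = 5.
The indifference curve has slope −5 at this bundle.

MRS = 5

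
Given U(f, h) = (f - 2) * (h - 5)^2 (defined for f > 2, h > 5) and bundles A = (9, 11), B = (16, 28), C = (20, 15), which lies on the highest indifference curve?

Evaluate utility at each bundle:
U(A) = 252.
U(B) = 7406.
U(C) = 1800.
Highest utility is B, so B ≻ C ≻ A.

Bundle B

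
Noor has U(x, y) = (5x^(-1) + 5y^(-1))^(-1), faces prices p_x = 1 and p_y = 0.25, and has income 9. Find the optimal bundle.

For CES with ρ = -1, MRS = (y/x)^2.
Tangency: set MRS = p_x/p_y = 1/0.25 = 4.
So (y/x)^2 = 4; taking the square root, y/x = 2, i.e. y = 2·x.
Substitute into the budget 1·x + 0.25·y = 9: 1.5·x = 9, so x* = 6 and y* = 2·6 = 12.

x* = 6, y* = 12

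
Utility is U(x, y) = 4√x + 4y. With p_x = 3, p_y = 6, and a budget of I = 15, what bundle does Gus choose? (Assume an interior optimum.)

x* = 1, y* = 2

MU_x = 4/(2√x), MU_y = 4.
MRS = 4/(2√x) ÷ 4.
Tangency: set MRS = p_x/p_y = 3/6 = 0.5.
MRS depends only on x: 0.5/√x = 0.5 ⇒ √x = 0.5/0.5 = 1 ⇒ x* = 1.
From the budget, 6·y = 15 − 3·1 = 12, so y* = 2.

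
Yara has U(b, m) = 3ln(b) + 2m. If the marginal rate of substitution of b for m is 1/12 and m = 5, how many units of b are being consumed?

b = 18

MU_b = 3/b, MU_m = 2.
MRS = 3/b ÷ 2.
MRS depends only on b: 1.5/b = 1/12 ⇒ b = 1.5/(1/12) = 18.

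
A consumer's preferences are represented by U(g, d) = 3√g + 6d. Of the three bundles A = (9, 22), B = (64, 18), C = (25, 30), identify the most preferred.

Bundle C

Evaluate utility at each bundle:
U(A) = 141.000.
U(B) = 132.000.
U(C) = 195.000.
Highest utility is C, so C ≻ A ≻ B.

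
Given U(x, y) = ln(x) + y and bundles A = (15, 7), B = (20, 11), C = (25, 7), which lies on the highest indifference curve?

Bundle B

Evaluate utility at each bundle:
U(A) = 9.708.
U(B) = 13.996.
U(C) = 10.219.
Highest utility is B, so B ≻ C ≻ A.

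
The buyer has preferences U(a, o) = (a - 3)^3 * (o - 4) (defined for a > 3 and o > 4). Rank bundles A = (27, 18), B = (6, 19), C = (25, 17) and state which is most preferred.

Bundle A

Evaluate utility at each bundle:
U(A) = 193536.
U(B) = 405.
U(C) = 138424.
Highest utility is A, so A ≻ C ≻ B.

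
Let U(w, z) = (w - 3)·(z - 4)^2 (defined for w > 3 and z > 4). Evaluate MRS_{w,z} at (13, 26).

MRS = 1.1

MU_w = (z−4)^2, MU_z = 2·(w−3)·(z−4).
MRS = (1/2)·(z−4)/(w−3).
At (13, 26): MRS = 1.1.
So at (13, 26) the consumer would give up 1.1 units of z for one more unit of w.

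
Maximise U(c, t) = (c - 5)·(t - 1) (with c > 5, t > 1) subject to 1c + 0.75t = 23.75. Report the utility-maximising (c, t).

MU_c = (t−1), MU_t = (c−5).
MRS = (t−1)/(c−5).
Tangency: set MRS = p_c/p_t = 1/0.75 = 4/3.
So (t − 1)/(c − 5) = 4/3, i.e. (t − 1) = (4/3)·(c − 5).
Rewrite the budget in excess-of-subsistence terms: 1·(c − 5) + 0.75·(t − 1) = 23.75 − 1·5 − 0.75·1 = 18.
Substituting, 2·(c − 5) = 18, so c − 5 = 9 and c* = 14.
Then t − 1 = (4/3)·9 = 12, so t* = 13.

c* = 14, t* = 13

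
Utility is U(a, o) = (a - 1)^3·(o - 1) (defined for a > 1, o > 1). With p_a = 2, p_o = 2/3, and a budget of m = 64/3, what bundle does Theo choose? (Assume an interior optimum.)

MU_a = 3·(a−1)^2·(o−1), MU_o = (a−1)^3.
MRS = (3/1)·(o−1)/(a−1).
Tangency: set MRS = p_a/p_o = 2/(2/3) = 3.
So (3/1)·(o − 1)/(a − 1) = 3, i.e. (o − 1) = (a − 1).
Rewrite the budget in excess-of-subsistence terms: 2·(a − 1) + (2/3)·(o − 1) = 64/3 − 2·1 − (2/3)·1 = 56/3.
Substituting, (8/3)·(a − 1) = 56/3, so a − 1 = 7 and a* = 8.
Then o − 1 = 7, so o* = 8.

a* = 8, o* = 8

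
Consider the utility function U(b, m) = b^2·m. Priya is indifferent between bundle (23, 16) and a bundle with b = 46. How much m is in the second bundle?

m = 4

U(23, 16) = 8464.
Set U(46, m) = 8464 and solve.
With b = 46: 46^2 = 2116, so m = 8464/2116 = 4.
Check: U(46, 4) = 8464.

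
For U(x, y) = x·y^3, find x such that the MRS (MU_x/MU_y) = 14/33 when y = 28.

MU_x = y^3 and MU_y = 3·x·y^2.
MRS = MU_x/MU_y = (1/3)·y/x.
Substitute y = 28: MRS = (28/3)/x. Setting (28/3)/x = 14/33 gives x = (28/3)/(14/33) = 22.

x = 22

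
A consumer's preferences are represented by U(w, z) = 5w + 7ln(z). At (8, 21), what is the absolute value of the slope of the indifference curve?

MRS = 15

MU_w = 5, MU_z = 7/z.
MRS = 5 ÷ (7/z).
At (8, 21): MRS = 15.
The indifference curve has slope −15 at this bundle.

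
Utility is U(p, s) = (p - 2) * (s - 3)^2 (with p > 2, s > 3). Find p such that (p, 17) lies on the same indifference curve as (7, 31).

p = 22

U(7, 31) = 3920.
Set U(p, 17) = 3920 and solve.
With s = 17: (17 − 3)^2 = 196, so (p − 2) = 3920/196 = 20.
So p = 2 + 20 = 22.
Check: U(22, 17) = 3920.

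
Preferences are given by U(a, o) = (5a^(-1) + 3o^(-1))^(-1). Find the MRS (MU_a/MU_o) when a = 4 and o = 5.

For CES with ρ = -1, MRS = (5/3)·(o/a)^2.
At (4, 5): MRS = 125/48.
So at (4, 5) the consumer would give up 125/48 units of o for one more unit of a.

MRS = 125/48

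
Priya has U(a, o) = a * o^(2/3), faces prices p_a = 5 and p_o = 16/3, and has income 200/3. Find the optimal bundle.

a* = 8, o* = 5

MU_a = o^(2/3) and MU_o = 2/3·a·o^(-1/3).
MRS = MU_a/MU_o = (1.5)·o/a.
Tangency: set MRS = p_a/p_o = 5/(16/3) = 15/16.
So (1.5)·o/a = 15/16, i.e. o = 0.625·a.
Substitute into the budget 5·a + (16/3)·o = 200/3: (25/3)·a = 200/3, so a* = 8.
Then o* = 0.625·8 = 5.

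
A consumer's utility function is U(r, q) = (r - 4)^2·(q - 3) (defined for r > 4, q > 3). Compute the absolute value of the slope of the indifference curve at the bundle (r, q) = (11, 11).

MRS = 16/7

MU_r = 2·(r−4)·(q−3), MU_q = (r−4)^2.
MRS = (2/1)·(q−3)/(r−4).
At (11, 11): MRS = 16/7.
That is, one extra unit of r is worth 16/7 units of q at the margin.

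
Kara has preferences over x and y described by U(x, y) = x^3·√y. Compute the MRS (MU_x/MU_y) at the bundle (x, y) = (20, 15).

MU_x = 3·x^2·√y and MU_y = 0.5·x^3·y^(-0.5).
MRS = MU_x/MU_y = (6)·y/x.
At (20, 15): MRS = 4.5.
That is, one extra unit of x is worth 4.5 units of y at the margin.

MRS = 4.5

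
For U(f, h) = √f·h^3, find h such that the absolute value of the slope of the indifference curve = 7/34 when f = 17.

h = 21

MU_f = 0.5·f^(-0.5)·h^3 and MU_h = 3·√f·h^2.
MRS = MU_f/MU_h = (1/6)·h/f.
Substitute f = 17: MRS = h/102. Setting h/102 = 7/34 gives h = (7/34)·102 = 21.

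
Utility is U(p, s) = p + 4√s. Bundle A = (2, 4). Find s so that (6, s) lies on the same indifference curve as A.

s = 1

U(2, 4) = 10.
Set U(6, s) = 10 and solve.
With p = 6: 4√s = 10 − 6 = 4, so √s = 1 and s = 1.
Check: U(6, 1) = 10.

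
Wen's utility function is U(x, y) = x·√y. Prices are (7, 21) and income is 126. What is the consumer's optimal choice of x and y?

x* = 12, y* = 2

MU_x = √y and MU_y = 0.5·x·y^(-0.5).
MRS = MU_x/MU_y = (2)·y/x.
Tangency: set MRS = p_x/p_y = 7/21 = 1/3.
So (2)·y/x = 1/3, i.e. y = (1/6)·x.
Substitute into the budget 7·x + 21·y = 126: 10.5·x = 126, so x* = 12.
Then y* = (1/6)·12 = 2.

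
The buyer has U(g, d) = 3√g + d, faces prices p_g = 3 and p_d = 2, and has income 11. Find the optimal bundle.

g* = 1, d* = 4

MU_g = 3/(2√g), MU_d = 1.
MRS = 3/(2√g) ÷ 1.
Tangency: set MRS = p_g/p_d = 3/2 = 1.5.
MRS depends only on g: 1.5/√g = 1.5 ⇒ √g = 1.5/1.5 = 1 ⇒ g* = 1.
From the budget, 2·d = 11 − 3·1 = 8, so d* = 4.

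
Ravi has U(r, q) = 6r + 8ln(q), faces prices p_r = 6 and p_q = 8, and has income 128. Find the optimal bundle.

MU_r = 6, MU_q = 8/q.
MRS = 6 ÷ (8/q).
Tangency: set MRS = p_r/p_q = 6/8 = 0.75.
MRS depends only on q: 0.75·q = 0.75 ⇒ q* = 0.75/0.75 = 1.
From the budget, 6·r = 128 − 8·1 = 120, so r* = 20.

r* = 20, q* = 1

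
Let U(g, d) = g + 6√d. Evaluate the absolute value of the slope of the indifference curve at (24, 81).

MRS = 3

MU_g = 1, MU_d = 6/(2√d).
MRS = 1 ÷ (6/(2√d)).
At (24, 81): MRS = 3.
So at (24, 81) the consumer would give up 3 units of d for one more unit of g.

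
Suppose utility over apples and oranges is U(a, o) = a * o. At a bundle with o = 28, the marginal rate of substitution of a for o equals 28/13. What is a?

MU_a = o and MU_o = a.
MRS = MU_a/MU_o = o/a.
Substitute o = 28: MRS = 28/a. Setting 28/a = 28/13 gives a = 28/(28/13) = 13.

a = 13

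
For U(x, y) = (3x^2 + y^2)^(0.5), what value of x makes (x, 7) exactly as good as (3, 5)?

x = 1

U depends on (x, y) only through S = 3x^2 + y^2, so equal utility means equal S. At (3, 5): S = 52.
With y = 7: 7^2 = 49, so 3x^2 = 52 − 49 = 3, i.e. x^2 = 1.
Hence x = √1 = 1.
Check: U(1, 7) = 7.2111.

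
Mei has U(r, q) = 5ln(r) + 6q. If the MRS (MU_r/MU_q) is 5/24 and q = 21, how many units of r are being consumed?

MU_r = 5/r, MU_q = 6.
MRS = 5/r ÷ 6.
MRS depends only on r: (5/6)/r = 5/24 ⇒ r = (5/6)/(5/24) = 4.

r = 4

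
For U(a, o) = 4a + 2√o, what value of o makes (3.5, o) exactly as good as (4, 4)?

U(4, 4) = 20.
Set U(3.5, o) = 20 and solve.
With a = 3.5: 2√o = 20 − 4·3.5 = 6, so √o = 3 and o = 9.
Check: U(3.5, 9) = 20.

o = 9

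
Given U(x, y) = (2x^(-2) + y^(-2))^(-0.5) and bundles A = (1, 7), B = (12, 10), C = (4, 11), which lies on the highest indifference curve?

Bundle B

Evaluate utility at each bundle:
U(A) = 0.704.
U(B) = 6.470.
U(C) = 2.739.
Highest utility is B, so B ≻ C ≻ A.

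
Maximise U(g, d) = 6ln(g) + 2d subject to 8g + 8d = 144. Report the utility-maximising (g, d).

MU_g = 6/g, MU_d = 2.
MRS = 6/g ÷ 2.
Tangency: set MRS = p_g/p_d = 8/8 = 1.
MRS depends only on g: 3/g = 1 ⇒ g* = 3/1 = 3.
From the budget, 8·d = 144 − 8·3 = 120, so d* = 15.

g* = 3, d* = 15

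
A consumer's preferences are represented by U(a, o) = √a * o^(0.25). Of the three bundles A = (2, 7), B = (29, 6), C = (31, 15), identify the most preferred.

Bundle C

Evaluate utility at each bundle:
U(A) = 2.300.
U(B) = 8.428.
U(C) = 10.957.
Highest utility is C, so C ≻ B ≻ A.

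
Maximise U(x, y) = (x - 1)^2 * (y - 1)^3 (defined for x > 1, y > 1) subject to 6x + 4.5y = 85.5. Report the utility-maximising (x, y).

x* = 6, y* = 11

MU_x = 2·(x−1)·(y−1)^3, MU_y = 3·(x−1)^2·(y−1)^2.
MRS = (2/3)·(y−1)/(x−1).
Tangency: set MRS = p_x/p_y = 6/4.5 = 4/3.
So (2/3)·(y − 1)/(x − 1) = 4/3, i.e. (y − 1) = 2·(x − 1).
Rewrite the budget in excess-of-subsistence terms: 6·(x − 1) + 4.5·(y − 1) = 85.5 − 6·1 − 4.5·1 = 75.
Substituting, 15·(x − 1) = 75, so x − 1 = 5 and x* = 6.
Then y − 1 = 2·5 = 10, so y* = 11.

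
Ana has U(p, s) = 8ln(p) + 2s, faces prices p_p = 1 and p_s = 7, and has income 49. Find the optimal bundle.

MU_p = 8/p, MU_s = 2.
MRS = 8/p ÷ 2.
Tangency: set MRS = p_p/p_s = 1/7.
MRS depends only on p: 4/p = 1/7 ⇒ p* = 4/(1/7) = 28.
From the budget, 7·s = 49 − 1·28 = 21, so s* = 3.

p* = 28, s* = 3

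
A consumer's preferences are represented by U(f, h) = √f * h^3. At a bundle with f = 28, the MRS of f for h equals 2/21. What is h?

MU_f = 0.5·f^(-0.5)·h^3 and MU_h = 3·√f·h^2.
MRS = MU_f/MU_h = (1/6)·h/f.
Substitute f = 28: MRS = h/168. Setting h/168 = 2/21 gives h = (2/21)·168 = 16.

h = 16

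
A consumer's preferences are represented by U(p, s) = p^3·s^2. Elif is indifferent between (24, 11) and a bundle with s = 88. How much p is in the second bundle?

U(24, 11) = 1672704.
Set U(p, 88) = 1672704 and solve.
With s = 88: 88^2 = 7744, so p^3 = 1672704/7744 = 216; taking the cube root, p = 6.
Check: U(6, 88) = 1672704.

p = 6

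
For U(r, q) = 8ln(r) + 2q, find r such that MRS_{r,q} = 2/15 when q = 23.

MU_r = 8/r, MU_q = 2.
MRS = 8/r ÷ 2.
MRS depends only on r: 4/r = 2/15 ⇒ r = 4/(2/15) = 30.

r = 30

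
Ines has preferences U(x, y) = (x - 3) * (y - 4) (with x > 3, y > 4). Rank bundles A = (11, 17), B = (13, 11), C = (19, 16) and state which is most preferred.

Evaluate utility at each bundle:
U(A) = 104.
U(B) = 70.
U(C) = 192.
Highest utility is C, so C ≻ A ≻ B.

Bundle C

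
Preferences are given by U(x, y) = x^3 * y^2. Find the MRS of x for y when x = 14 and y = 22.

MRS = 33/14

MU_x = 3·x^2·y^2 and MU_y = 2·x^3·y.
MRS = MU_x/MU_y = (3/2)·y/x.
At (14, 22): MRS = 33/14.
That is, one extra unit of x is worth 33/14 units of y at the margin.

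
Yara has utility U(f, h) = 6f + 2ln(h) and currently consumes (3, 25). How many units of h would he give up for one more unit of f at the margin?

MRS = 75

MU_f = 6, MU_h = 2/h.
MRS = 6 ÷ (2/h).
At (3, 25): MRS = 75.
So at (3, 25) the consumer would give up 75 units of h for one more unit of f.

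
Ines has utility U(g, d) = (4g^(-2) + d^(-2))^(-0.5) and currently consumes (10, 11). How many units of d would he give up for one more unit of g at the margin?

MRS = 1331/250

For CES with ρ = -2, MRS = (4/1)·(d/g)^3.
At (10, 11): MRS = 1331/250.
So at (10, 11) the consumer would give up 1331/250 units of d for one more unit of g.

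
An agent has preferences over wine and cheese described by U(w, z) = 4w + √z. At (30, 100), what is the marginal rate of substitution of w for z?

MRS = 80

MU_w = 4, MU_z = 1/(2√z).
MRS = 4 ÷ (1/(2√z)).
At (30, 100): MRS = 80.
So at (30, 100) the consumer would give up 80 units of z for one more unit of w.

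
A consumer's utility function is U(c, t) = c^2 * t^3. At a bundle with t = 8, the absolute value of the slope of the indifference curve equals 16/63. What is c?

c = 21

MU_c = 2·c·t^3 and MU_t = 3·c^2·t^2.
MRS = MU_c/MU_t = (2/3)·t/c.
Substitute t = 8: MRS = (16/3)/c. Setting (16/3)/c = 16/63 gives c = (16/3)/(16/63) = 21.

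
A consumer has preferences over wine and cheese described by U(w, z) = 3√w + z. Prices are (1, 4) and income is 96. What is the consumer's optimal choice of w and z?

w* = 36, z* = 15

MU_w = 3/(2√w), MU_z = 1.
MRS = 3/(2√w) ÷ 1.
Tangency: set MRS = p_w/p_z = 1/4 = 0.25.
MRS depends only on w: 1.5/√w = 0.25 ⇒ √w = 1.5/0.25 = 6 ⇒ w* = 36.
From the budget, 4·z = 96 − 1·36 = 60, so z* = 15.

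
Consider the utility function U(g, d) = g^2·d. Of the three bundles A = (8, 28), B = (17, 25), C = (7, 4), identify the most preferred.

Evaluate utility at each bundle:
U(A) = 1792.
U(B) = 7225.
U(C) = 196.
Highest utility is B, so B ≻ A ≻ C.

Bundle B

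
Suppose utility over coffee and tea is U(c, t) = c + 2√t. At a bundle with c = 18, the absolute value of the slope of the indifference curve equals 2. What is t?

MU_c = 1, MU_t = 2/(2√t).
MRS = 1 ÷ (2/(2√t)).
MRS depends only on t: √t = 2 ⇒ √t = 2 ⇒ t = 4.

t = 4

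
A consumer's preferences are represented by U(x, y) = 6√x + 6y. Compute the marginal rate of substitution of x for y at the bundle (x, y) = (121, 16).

MU_x = 6/(2√x), MU_y = 6.
MRS = 6/(2√x) ÷ 6.
At (121, 16): MRS = 1/22.
The indifference curve has slope −1/22 at this bundle.

MRS = 1/22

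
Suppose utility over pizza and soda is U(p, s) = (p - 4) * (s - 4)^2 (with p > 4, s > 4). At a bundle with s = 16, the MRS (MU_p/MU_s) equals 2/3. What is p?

MU_p = (s−4)^2, MU_s = 2·(p−4)·(s−4).
MRS = (1/2)·(s−4)/(p−4).
Substitute s = 16: MRS = 6/(p − 4). Setting this equal to 2/3 gives p − 4 = 6/(2/3) = 9, so p = 13.

p = 13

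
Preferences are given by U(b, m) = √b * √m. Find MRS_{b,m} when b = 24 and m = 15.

MRS = 0.625

MU_b = 0.5·b^(-0.5)·√m and MU_m = 0.5·√b·m^(-0.5).
MRS = MU_b/MU_m = m/b.
At (24, 15): MRS = 0.625.
The indifference curve has slope −0.625 at this bundle.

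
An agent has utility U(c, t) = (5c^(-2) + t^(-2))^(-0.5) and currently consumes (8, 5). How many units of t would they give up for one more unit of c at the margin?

MRS = 625/512

For CES with ρ = -2, MRS = (5/1)·(t/c)^3.
At (8, 5): MRS = 625/512.
So at (8, 5) the consumer would give up 625/512 units of t for one more unit of c.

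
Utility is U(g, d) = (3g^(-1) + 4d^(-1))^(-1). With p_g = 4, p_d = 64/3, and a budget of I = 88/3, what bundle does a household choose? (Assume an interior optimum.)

g* = 2, d* = 1

For CES with ρ = -1, MRS = (3/4)·(d/g)^2.
Tangency: set MRS = p_g/p_d = 4/(64/3) = 3/16.
So (d/g)^2 = 0.25; taking the square root, d/g = 0.5, i.e. d = 0.5·g.
Substitute into the budget 4·g + (64/3)·d = 88/3: (44/3)·g = 88/3, so g* = 2 and d* = 0.5·2 = 1.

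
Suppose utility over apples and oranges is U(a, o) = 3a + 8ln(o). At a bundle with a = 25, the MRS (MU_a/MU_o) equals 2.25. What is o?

MU_a = 3, MU_o = 8/o.
MRS = 3 ÷ (8/o).
MRS depends only on o: 0.375·o = 2.25 ⇒ o = 2.25/0.375 = 6.

o = 6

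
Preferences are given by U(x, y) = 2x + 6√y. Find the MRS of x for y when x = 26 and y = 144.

MU_x = 2, MU_y = 6/(2√y).
MRS = 2 ÷ (6/(2√y)).
At (26, 144): MRS = 8.
The indifference curve has slope −8 at this bundle.

MRS = 8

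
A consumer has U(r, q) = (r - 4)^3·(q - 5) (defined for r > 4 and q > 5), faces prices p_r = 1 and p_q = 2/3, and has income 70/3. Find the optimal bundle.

r* = 16, q* = 11

MU_r = 3·(r−4)^2·(q−5), MU_q = (r−4)^3.
MRS = (3/1)·(q−5)/(r−4).
Tangency: set MRS = p_r/p_q = 1/(2/3) = 1.5.
So (3/1)·(q − 5)/(r − 4) = 1.5, i.e. (q − 5) = 0.5·(r − 4).
Rewrite the budget in excess-of-subsistence terms: 1·(r − 4) + (2/3)·(q − 5) = 70/3 − 1·4 − (2/3)·5 = 16.
Substituting, (4/3)·(r − 4) = 16, so r − 4 = 12 and r* = 16.
Then q − 5 = 0.5·12 = 6, so q* = 11.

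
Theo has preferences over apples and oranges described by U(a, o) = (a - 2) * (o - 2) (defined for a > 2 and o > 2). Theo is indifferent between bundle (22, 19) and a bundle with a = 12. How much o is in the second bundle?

U(22, 19) = 340.
Set U(12, o) = 340 and solve.
With a = 12: (12 − 2) = 10, so (o − 2) = 340/10 = 34.
So o = 2 + 34 = 36.
Check: U(12, 36) = 340.

o = 36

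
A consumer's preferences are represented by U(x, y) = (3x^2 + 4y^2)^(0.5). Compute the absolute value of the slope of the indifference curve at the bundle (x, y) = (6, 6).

MRS = 0.75

For CES with ρ = 2, MRS = (3/4)·(y/x)^(-1).
At (6, 6): MRS = 0.75.
So at (6, 6) the consumer would give up 0.75 units of y for one more unit of x.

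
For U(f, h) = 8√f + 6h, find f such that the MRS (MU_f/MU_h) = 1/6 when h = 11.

f = 16

MU_f = 8/(2√f), MU_h = 6.
MRS = 8/(2√f) ÷ 6.
MRS depends only on f: (2/3)/√f = 1/6 ⇒ √f = (2/3)/(1/6) = 4 ⇒ f = 16.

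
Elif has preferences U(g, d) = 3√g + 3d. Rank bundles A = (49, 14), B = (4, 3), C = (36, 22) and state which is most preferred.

Evaluate utility at each bundle:
U(A) = 63.000.
U(B) = 15.000.
U(C) = 84.000.
Highest utility is C, so C ≻ A ≻ B.

Bundle C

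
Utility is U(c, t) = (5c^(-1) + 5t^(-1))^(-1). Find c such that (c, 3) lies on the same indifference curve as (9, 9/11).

U depends on (c, t) only through S = 5c^(-1) + 5t^(-1), so equal utility means equal S. At (9, 9/11): S = 20/3.
With t = 3: 5·3^(-1) = 5/3, so 5c^(-1) = 20/3 − 5/3 = 5, i.e. c^(-1) = 1.
Hence c = 1/1 = 1.
Check: U(1, 3) = 0.15.

c = 1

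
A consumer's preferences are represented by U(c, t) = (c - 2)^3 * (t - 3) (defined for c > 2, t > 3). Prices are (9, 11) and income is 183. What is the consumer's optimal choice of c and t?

c* = 13, t* = 6

MU_c = 3·(c−2)^2·(t−3), MU_t = (c−2)^3.
MRS = (3/1)·(t−3)/(c−2).
Tangency: set MRS = p_c/p_t = 9/11.
So (3/1)·(t − 3)/(c − 2) = 9/11, i.e. (t − 3) = (3/11)·(c − 2).
Rewrite the budget in excess-of-subsistence terms: 9·(c − 2) + 11·(t − 3) = 183 − 9·2 − 11·3 = 132.
Substituting, 12·(c − 2) = 132, so c − 2 = 11 and c* = 13.
Then t − 3 = (3/11)·11 = 3, so t* = 6.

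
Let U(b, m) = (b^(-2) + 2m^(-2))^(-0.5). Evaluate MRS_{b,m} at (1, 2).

MRS = 4

For CES with ρ = -2, MRS = (1/2)·(m/b)^3.
At (1, 2): MRS = 4.
That is, one extra unit of b is worth 4 units of m at the margin.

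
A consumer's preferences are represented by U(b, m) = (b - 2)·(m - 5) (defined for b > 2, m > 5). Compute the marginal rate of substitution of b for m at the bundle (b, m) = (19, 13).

MRS = 8/17

MU_b = (m−5), MU_m = (b−2).
MRS = (m−5)/(b−2).
At (19, 13): MRS = 8/17.
That is, one extra unit of b is worth 8/17 units of m at the margin.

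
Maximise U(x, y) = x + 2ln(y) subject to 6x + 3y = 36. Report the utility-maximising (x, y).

MU_x = 1, MU_y = 2/y.
MRS = 1 ÷ (2/y).
Tangency: set MRS = p_x/p_y = 6/3 = 2.
MRS depends only on y: 0.5·y = 2 ⇒ y* = 2/0.5 = 4.
From the budget, 6·x = 36 − 3·4 = 24, so x* = 4.

x* = 4, y* = 4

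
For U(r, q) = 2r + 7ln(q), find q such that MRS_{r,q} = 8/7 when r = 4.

q = 4

MU_r = 2, MU_q = 7/q.
MRS = 2 ÷ (7/q).
MRS depends only on q: (2/7)·q = 8/7 ⇒ q = (8/7)/(2/7) = 4.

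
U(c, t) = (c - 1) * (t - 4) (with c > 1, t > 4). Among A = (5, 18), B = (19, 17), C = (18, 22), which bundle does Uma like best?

Bundle C

Evaluate utility at each bundle:
U(A) = 56.
U(B) = 234.
U(C) = 306.
Highest utility is C, so C ≻ B ≻ A.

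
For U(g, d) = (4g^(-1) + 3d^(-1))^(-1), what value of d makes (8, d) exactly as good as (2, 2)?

U depends on (g, d) only through S = 4g^(-1) + 3d^(-1), so equal utility means equal S. At (2, 2): S = 3.5.
With g = 8: 4·8^(-1) = 0.5, so 3d^(-1) = 3.5 − 0.5 = 3, i.e. d^(-1) = 1.
Hence d = 1/1 = 1.
Check: U(8, 1) = 0.2857.

d = 1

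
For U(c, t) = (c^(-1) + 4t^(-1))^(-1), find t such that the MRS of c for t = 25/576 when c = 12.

For CES with ρ = -1, MRS = (1/4)·(t/c)^2.
Setting (1/4)·(t/12)^2 = 25/576 gives (t/12)^2 = 25/144, so t/12 = 5/12 and t = 5.

t = 5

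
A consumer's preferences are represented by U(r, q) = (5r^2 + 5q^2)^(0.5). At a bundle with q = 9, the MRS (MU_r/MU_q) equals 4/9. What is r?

For CES with ρ = 2, MRS = (q/r)^(-1).
Setting (9/r)^(-1) = 4/9 gives 9/r = 2.25 and r = 4.

r = 4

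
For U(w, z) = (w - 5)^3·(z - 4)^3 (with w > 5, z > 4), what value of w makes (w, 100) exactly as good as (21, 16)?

w = 7

U(21, 16) = 7077888.
Set U(w, 100) = 7077888 and solve.
With z = 100: (100 − 4)^3 = 884736, so (w − 5)^3 = 7077888/884736 = 8.
Taking the cube root (with w > 5): w − 5 = 2, so w = 7.
Check: U(7, 100) = 7077888.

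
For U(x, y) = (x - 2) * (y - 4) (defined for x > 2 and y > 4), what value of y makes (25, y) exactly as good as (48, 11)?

U(48, 11) = 322.
Set U(25, y) = 322 and solve.
With x = 25: (25 − 2) = 23, so (y − 4) = 322/23 = 14.
So y = 4 + 14 = 18.
Check: U(25, 18) = 322.

y = 18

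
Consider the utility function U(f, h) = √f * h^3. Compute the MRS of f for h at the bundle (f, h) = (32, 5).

MRS = 5/192

MU_f = 0.5·f^(-0.5)·h^3 and MU_h = 3·√f·h^2.
MRS = MU_f/MU_h = (1/6)·h/f.
At (32, 5): MRS = 5/192.
The indifference curve has slope −5/192 at this bundle.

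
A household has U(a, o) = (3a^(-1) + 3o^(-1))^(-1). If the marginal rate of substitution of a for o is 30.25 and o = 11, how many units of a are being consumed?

a = 2

For CES with ρ = -1, MRS = (o/a)^2.
Setting (11/a)^2 = 30.25 gives 11/a = 5.5 and a = 2.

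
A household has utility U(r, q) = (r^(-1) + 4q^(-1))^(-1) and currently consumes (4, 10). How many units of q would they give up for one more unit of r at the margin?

For CES with ρ = -1, MRS = (1/4)·(q/r)^2.
At (4, 10): MRS = 25/16.
So at (4, 10) the consumer would give up 25/16 units of q for one more unit of r.

MRS = 25/16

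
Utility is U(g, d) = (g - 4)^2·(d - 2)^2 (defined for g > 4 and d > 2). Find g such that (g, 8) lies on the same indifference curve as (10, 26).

g = 28

U(10, 26) = 20736.
Set U(g, 8) = 20736 and solve.
With d = 8: (8 − 2)^2 = 36, so (g − 4)^2 = 20736/36 = 576.
Taking the square root (with g > 4): g − 4 = 24, so g = 28.
Check: U(28, 8) = 20736.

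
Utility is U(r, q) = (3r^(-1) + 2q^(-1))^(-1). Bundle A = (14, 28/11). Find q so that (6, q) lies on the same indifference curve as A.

q = 4

U depends on (r, q) only through S = 3r^(-1) + 2q^(-1), so equal utility means equal S. At (14, 28/11): S = 1.
With r = 6: 3·6^(-1) = 0.5, so 2q^(-1) = 1 − 0.5 = 0.5, i.e. q^(-1) = 0.25.
Hence q = 1/0.25 = 4.
Check: U(6, 4) = 1.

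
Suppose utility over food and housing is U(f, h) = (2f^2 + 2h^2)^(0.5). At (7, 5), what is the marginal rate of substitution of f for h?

For CES with ρ = 2, MRS = (h/f)^(-1).
At (7, 5): MRS = 1.4.
The indifference curve has slope −1.4 at this bundle.

MRS = 1.4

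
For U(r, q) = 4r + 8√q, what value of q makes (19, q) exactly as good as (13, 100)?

U(13, 100) = 132.
Set U(19, q) = 132 and solve.
With r = 19: 8√q = 132 − 4·19 = 56, so √q = 7 and q = 49.
Check: U(19, 49) = 132.

q = 49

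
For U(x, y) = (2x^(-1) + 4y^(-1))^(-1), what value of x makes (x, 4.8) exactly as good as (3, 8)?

U depends on (x, y) only through S = 2x^(-1) + 4y^(-1), so equal utility means equal S. At (3, 8): S = 7/6.
With y = 4.8: 4·4.8^(-1) = 5/6, so 2x^(-1) = 7/6 − 5/6 = 1/3, i.e. x^(-1) = 1/6.
Hence x = 1/(1/6) = 6.
Check: U(6, 4.8) = 0.8571.

x = 6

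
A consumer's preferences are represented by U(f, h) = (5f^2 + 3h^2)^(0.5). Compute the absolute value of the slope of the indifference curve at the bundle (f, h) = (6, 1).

For CES with ρ = 2, MRS = (5/3)·(h/f)^(-1).
At (6, 1): MRS = 10.
So at (6, 1) the consumer would give up 10 units of h for one more unit of f.

MRS = 10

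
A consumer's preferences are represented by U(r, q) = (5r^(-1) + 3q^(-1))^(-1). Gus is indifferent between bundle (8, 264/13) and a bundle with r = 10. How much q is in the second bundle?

q = 11

U depends on (r, q) only through S = 5r^(-1) + 3q^(-1), so equal utility means equal S. At (8, 264/13): S = 17/22.
With r = 10: 5·10^(-1) = 0.5, so 3q^(-1) = 17/22 − 0.5 = 3/11, i.e. q^(-1) = 1/11.
Hence q = 1/(1/11) = 11.
Check: U(10, 11) = 1.2941.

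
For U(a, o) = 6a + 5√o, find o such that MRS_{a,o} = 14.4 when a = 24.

o = 36

MU_a = 6, MU_o = 5/(2√o).
MRS = 6 ÷ (5/(2√o)).
MRS depends only on o: 2.4·√o = 14.4 ⇒ √o = 14.4/2.4 = 6 ⇒ o = 36.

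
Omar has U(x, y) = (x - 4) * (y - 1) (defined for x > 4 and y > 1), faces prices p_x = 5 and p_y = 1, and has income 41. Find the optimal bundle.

MU_x = (y−1), MU_y = (x−4).
MRS = (y−1)/(x−4).
Tangency: set MRS = p_x/p_y = 5/1 = 5.
So (y − 1)/(x − 4) = 5, i.e. (y − 1) = 5·(x − 4).
Rewrite the budget in excess-of-subsistence terms: 5·(x − 4) + 1·(y − 1) = 41 − 5·4 − 1·1 = 20.
Substituting, 10·(x − 4) = 20, so x − 4 = 2 and x* = 6.
Then y − 1 = 5·2 = 10, so y* = 11.

x* = 6, y* = 11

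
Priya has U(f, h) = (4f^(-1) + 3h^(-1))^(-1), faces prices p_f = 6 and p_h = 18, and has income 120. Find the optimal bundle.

For CES with ρ = -1, MRS = (4/3)·(h/f)^2.
Tangency: set MRS = p_f/p_h = 6/18 = 1/3.
So (h/f)^2 = 0.25; taking the square root, h/f = 0.5, i.e. h = 0.5·f.
Substitute into the budget 6·f + 18·h = 120: 15·f = 120, so f* = 8 and h* = 0.5·8 = 4.

f* = 8, h* = 4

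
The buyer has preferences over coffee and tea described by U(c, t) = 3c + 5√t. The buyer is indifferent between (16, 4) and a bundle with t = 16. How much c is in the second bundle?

U(16, 4) = 58.
Set U(c, 16) = 58 and solve.
With t = 16: √16 = 4, so 3c = 58 − 5·4 = 38 and c = 38/3.
Check: U(38/3, 16) = 58.

c = 38/3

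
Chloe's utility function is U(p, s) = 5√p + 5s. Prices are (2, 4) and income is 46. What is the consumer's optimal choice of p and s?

MU_p = 5/(2√p), MU_s = 5.
MRS = 5/(2√p) ÷ 5.
Tangency: set MRS = p_p/p_s = 2/4 = 0.5.
MRS depends only on p: 0.5/√p = 0.5 ⇒ √p = 0.5/0.5 = 1 ⇒ p* = 1.
From the budget, 4·s = 46 − 2·1 = 44, so s* = 11.

p* = 1, s* = 11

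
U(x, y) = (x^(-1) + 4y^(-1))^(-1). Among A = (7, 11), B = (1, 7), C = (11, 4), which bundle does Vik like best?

Bundle A

Evaluate utility at each bundle:
U(A) = 1.974.
U(B) = 0.636.
U(C) = 0.917.
Highest utility is A, so A ≻ C ≻ B.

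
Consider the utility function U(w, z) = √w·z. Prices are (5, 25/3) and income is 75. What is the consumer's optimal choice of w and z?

MU_w = 0.5·w^(-0.5)·z and MU_z = √w.
MRS = MU_w/MU_z = (0.5)·z/w.
Tangency: set MRS = p_w/p_z = 5/(25/3) = 0.6.
So (0.5)·z/w = 0.6, i.e. z = 1.2·w.
Substitute into the budget 5·w + (25/3)·z = 75: 15·w = 75, so w* = 5.
Then z* = 1.2·5 = 6.

w* = 5, z* = 6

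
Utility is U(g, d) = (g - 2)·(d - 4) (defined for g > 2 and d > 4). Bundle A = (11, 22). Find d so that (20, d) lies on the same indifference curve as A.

U(11, 22) = 162.
Set U(20, d) = 162 and solve.
With g = 20: (20 − 2) = 18, so (d − 4) = 162/18 = 9.
So d = 4 + 9 = 13.
Check: U(20, 13) = 162.

d = 13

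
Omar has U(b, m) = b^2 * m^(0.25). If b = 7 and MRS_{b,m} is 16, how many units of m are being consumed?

m = 14

MU_b = 2·b·m^(0.25) and MU_m = 0.25·b^2·m^(-0.75).
MRS = MU_b/MU_m = (8)·m/b.
Substitute b = 7: MRS = m/0.875. Setting m/0.875 = 16 gives m = 16·0.875 = 14.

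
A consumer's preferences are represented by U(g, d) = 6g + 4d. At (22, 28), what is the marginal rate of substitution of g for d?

MRS = 1.5

MU_g = 6, MU_d = 4, so MRS = 6/4 = 1.5 at every bundle.
At (22, 28): MRS = 1.5.
The indifference curve has slope −1.5 at this bundle.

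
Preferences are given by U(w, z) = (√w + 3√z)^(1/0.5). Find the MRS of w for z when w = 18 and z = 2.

MRS = 1/9

For CES with ρ = 0.5, MRS = (1/3)·√(z/w).
At (18, 2): MRS = 1/9.
So at (18, 2) the consumer would give up 1/9 units of z for one more unit of w.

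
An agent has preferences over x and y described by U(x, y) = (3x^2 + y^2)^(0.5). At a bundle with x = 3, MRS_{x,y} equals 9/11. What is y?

y = 11

For CES with ρ = 2, MRS = (3/1)·(y/x)^(-1).
Setting (3/1)·(y/3)^(-1) = 9/11 gives (y/3)^(-1) = 3/11, so y/3 = 11/3 and y = 11.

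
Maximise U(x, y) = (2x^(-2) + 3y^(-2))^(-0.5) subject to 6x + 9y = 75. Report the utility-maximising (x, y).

For CES with ρ = -2, MRS = (2/3)·(y/x)^3.
Tangency: set MRS = p_x/p_y = 6/9 = 2/3.
So (y/x)^3 = 1; taking the cube root, y/x = 1, i.e. y = x.
Substitute into the budget 6·x + 9·y = 75: 15·x = 75, so x* = 5 and y* = 5.

x* = 5, y* = 5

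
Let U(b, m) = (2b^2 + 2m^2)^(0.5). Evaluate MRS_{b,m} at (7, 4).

MRS = 1.75

For CES with ρ = 2, MRS = (m/b)^(-1).
At (7, 4): MRS = 1.75.
That is, one extra unit of b is worth 1.75 units of m at the margin.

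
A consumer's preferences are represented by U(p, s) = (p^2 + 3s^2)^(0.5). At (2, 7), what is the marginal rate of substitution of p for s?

For CES with ρ = 2, MRS = (1/3)·(s/p)^(-1).
At (2, 7): MRS = 2/21.
So at (2, 7) the consumer would give up 2/21 units of s for one more unit of p.

MRS = 2/21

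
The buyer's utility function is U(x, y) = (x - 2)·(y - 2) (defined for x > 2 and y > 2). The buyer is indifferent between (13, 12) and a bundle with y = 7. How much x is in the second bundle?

U(13, 12) = 110.
Set U(x, 7) = 110 and solve.
With y = 7: (7 − 2) = 5, so (x − 2) = 110/5 = 22.
So x = 2 + 22 = 24.
Check: U(24, 7) = 110.

x = 24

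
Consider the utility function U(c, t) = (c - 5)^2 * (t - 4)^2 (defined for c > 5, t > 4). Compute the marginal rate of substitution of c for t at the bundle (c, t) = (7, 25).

MRS = 10.5

MU_c = 2·(c−5)·(t−4)^2, MU_t = 2·(c−5)^2·(t−4).
MRS = (t−4)/(c−5).
At (7, 25): MRS = 10.5.
The indifference curve has slope −10.5 at this bundle.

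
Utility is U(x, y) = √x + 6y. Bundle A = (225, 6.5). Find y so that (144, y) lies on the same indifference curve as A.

U(225, 6.5) = 54.
Set U(144, y) = 54 and solve.
With x = 144: √144 = 12, so 6y = 54 − 12 = 42 and y = 7.
Check: U(144, 7) = 54.

y = 7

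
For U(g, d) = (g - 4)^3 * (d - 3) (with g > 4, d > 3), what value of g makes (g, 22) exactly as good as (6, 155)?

U(6, 155) = 1216.
Set U(g, 22) = 1216 and solve.
With d = 22: (22 − 3) = 19, so (g − 4)^3 = 1216/19 = 64.
Taking the cube root (with g > 4): g − 4 = 4, so g = 8.
Check: U(8, 22) = 1216.

g = 8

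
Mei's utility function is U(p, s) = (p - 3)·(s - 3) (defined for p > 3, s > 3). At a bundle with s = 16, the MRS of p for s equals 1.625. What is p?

p = 11

MU_p = (s−3), MU_s = (p−3).
MRS = (s−3)/(p−3).
Substitute s = 16: MRS = 13/(p − 3). Setting this equal to 1.625 gives p − 3 = 13/1.625 = 8, so p = 11.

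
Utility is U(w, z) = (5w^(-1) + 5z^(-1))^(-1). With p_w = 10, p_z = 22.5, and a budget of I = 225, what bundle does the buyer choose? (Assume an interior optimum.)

w* = 9, z* = 6

For CES with ρ = -1, MRS = (z/w)^2.
Tangency: set MRS = p_w/p_z = 10/22.5 = 4/9.
So (z/w)^2 = 4/9; taking the square root, z/w = 2/3, i.e. z = (2/3)·w.
Substitute into the budget 10·w + 22.5·z = 225: 25·w = 225, so w* = 9 and z* = (2/3)·9 = 6.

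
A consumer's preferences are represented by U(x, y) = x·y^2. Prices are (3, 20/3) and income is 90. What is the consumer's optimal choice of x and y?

MU_x = y^2 and MU_y = 2·x·y.
MRS = MU_x/MU_y = (1/2)·y/x.
Tangency: set MRS = p_x/p_y = 3/(20/3) = 0.45.
So (1/2)·y/x = 0.45, i.e. y = 0.9·x.
Substitute into the budget 3·x + (20/3)·y = 90: 9·x = 90, so x* = 10.
Then y* = 0.9·10 = 9.

x* = 10, y* = 9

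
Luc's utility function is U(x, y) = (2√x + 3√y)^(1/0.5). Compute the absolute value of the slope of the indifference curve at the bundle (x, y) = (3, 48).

MRS = 8/3

For CES with ρ = 0.5, MRS = (2/3)·√(y/x).
At (3, 48): MRS = 8/3.
The indifference curve has slope −8/3 at this bundle.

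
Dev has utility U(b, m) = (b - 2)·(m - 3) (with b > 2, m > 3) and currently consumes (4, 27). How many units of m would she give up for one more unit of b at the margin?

MRS = 12

MU_b = (m−3), MU_m = (b−2).
MRS = (m−3)/(b−2).
At (4, 27): MRS = 12.
The indifference curve has slope −12 at this bundle.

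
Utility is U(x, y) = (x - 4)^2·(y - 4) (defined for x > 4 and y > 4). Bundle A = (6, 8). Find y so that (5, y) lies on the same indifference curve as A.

y = 20

U(6, 8) = 16.
Set U(5, y) = 16 and solve.
With x = 5: (5 − 4)^2 = 1, so (y − 4) = 16/1 = 16.
So y = 4 + 16 = 20.
Check: U(5, 20) = 16.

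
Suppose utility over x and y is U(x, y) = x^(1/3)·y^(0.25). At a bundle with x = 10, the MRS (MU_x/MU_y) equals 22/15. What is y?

MU_x = 1/3·x^(-2/3)·y^(0.25) and MU_y = 0.25·x^(1/3)·y^(-0.75).
MRS = MU_x/MU_y = (4/3)·y/x.
Substitute x = 10: MRS = y/7.5. Setting y/7.5 = 22/15 gives y = (22/15)·7.5 = 11.

y = 11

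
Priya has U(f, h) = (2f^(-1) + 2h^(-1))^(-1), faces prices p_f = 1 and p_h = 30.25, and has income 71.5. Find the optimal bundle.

f* = 11, h* = 2

For CES with ρ = -1, MRS = (h/f)^2.
Tangency: set MRS = p_f/p_h = 1/30.25 = 4/121.
So (h/f)^2 = 4/121; taking the square root, h/f = 2/11, i.e. h = (2/11)·f.
Substitute into the budget 1·f + 30.25·h = 71.5: 6.5·f = 71.5, so f* = 11 and h* = (2/11)·11 = 2.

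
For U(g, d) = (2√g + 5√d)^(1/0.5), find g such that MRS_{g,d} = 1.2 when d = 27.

g = 3

For CES with ρ = 0.5, MRS = (2/5)·√(d/g).
Setting (2/5)·√(27/g) = 1.2 gives √(27/g) = 3, so 27/g = 9 and g = 3.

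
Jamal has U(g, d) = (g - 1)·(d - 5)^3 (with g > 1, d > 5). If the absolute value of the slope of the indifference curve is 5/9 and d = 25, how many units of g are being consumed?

g = 13

MU_g = (d−5)^3, MU_d = 3·(g−1)·(d−5)^2.
MRS = (1/3)·(d−5)/(g−1).
Substitute d = 25: MRS = (20/3)/(g − 1). Setting this equal to 5/9 gives g − 1 = (20/3)/(5/9) = 12, so g = 13.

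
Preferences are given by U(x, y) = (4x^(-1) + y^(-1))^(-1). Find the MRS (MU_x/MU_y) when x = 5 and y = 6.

For CES with ρ = -1, MRS = (4/1)·(y/x)^2.
At (5, 6): MRS = 144/25.
So at (5, 6) the consumer would give up 144/25 units of y for one more unit of x.

MRS = 144/25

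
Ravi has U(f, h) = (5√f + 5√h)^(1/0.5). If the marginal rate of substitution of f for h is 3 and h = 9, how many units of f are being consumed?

For CES with ρ = 0.5, MRS = √(h/f).
Setting √(9/f) = 3 gives 9/f = 9 and f = 1.

f = 1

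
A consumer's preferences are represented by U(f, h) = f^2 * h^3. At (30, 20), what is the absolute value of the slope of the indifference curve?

MU_f = 2·f·h^3 and MU_h = 3·f^2·h^2.
MRS = MU_f/MU_h = (2/3)·h/f.
At (30, 20): MRS = 4/9.
The indifference curve has slope −4/9 at this bundle.

MRS = 4/9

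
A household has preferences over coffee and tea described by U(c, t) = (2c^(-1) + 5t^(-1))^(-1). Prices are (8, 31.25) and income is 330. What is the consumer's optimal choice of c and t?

For CES with ρ = -1, MRS = (2/5)·(t/c)^2.
Tangency: set MRS = p_c/p_t = 8/31.25 = 32/125.
So (t/c)^2 = 16/25; taking the square root, t/c = 0.8, i.e. t = 0.8·c.
Substitute into the budget 8·c + 31.25·t = 330: 33·c = 330, so c* = 10 and t* = 0.8·10 = 8.

c* = 10, t* = 8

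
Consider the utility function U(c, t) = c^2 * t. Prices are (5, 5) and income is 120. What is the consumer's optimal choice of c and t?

MU_c = 2·c·t and MU_t = c^2.
MRS = MU_c/MU_t = (2/1)·t/c.
Tangency: set MRS = p_c/p_t = 5/5 = 1.
So (2/1)·t/c = 1, i.e. t = 0.5·c.
Substitute into the budget 5·c + 5·t = 120: 7.5·c = 120, so c* = 16.
Then t* = 0.5·16 = 8.

c* = 16, t* = 8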